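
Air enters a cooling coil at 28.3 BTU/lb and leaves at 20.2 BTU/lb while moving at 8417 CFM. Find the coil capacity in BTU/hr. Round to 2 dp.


Q = 4.5 * 8417 * (28.3 - 20.2) = 306799.65 BTU/hr

306799.65 BTU/hr


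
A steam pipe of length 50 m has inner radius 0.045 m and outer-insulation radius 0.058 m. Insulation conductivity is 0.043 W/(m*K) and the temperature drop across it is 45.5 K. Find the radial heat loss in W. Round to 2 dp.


Q = 2*pi*0.043*50*45.5/ln(0.058/0.045) = 2421.98 W

2421.98 W


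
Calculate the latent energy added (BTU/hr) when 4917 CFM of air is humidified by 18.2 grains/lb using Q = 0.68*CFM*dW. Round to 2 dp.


Q = 0.68 * 4917 * 18.2 = 60852.79 BTU/hr

60852.79 BTU/hr


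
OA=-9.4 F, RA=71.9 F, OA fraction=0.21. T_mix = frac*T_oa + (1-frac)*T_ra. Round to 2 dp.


T_mix = 0.21*(-9.4) + 0.79*71.9 = 54.83 F

54.83 F


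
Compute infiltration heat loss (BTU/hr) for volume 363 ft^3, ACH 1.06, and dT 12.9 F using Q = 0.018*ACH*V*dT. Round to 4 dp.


Q = 0.018 * 1.06 * 363 * 12.9 = 89.3459 BTU/hr

89.3459 BTU/hr


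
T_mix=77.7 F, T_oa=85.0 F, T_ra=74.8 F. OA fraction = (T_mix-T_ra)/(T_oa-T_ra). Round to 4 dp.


frac = (77.7 - 74.8) / (85.0 - 74.8) = 0.2843

0.2843


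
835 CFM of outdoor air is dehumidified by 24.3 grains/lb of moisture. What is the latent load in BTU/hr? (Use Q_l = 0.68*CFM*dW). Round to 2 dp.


Q = 0.68 * 835 * 24.3 = 13797.54 BTU/hr

13797.54 BTU/hr


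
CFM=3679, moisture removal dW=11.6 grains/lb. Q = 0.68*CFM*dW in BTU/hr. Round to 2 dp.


Q = 0.68 * 3679 * 11.6 = 29019.95 BTU/hr

29019.95 BTU/hr


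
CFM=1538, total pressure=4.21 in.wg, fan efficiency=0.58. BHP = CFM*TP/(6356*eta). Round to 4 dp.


BHP = 1538 * 4.21 / (6356 * 0.58) = 1.7564 hp

1.7564 hp


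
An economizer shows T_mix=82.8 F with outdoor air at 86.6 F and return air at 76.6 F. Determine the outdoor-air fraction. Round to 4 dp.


frac = (82.8 - 76.6) / (86.6 - 76.6) = 0.6200

0.6200


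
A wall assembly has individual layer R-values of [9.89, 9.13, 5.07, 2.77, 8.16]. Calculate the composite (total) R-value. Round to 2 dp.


R_total = 9.89 + 9.13 + 5.07 + 2.77 + 8.16 = 35.02

35.02


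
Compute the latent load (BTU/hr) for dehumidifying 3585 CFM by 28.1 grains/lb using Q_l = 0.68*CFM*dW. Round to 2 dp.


Q = 0.68 * 3585 * 28.1 = 68502.18 BTU/hr

68502.18 BTU/hr


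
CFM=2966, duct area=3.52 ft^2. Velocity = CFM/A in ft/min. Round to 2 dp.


V = 2966 / 3.52 = 842.61 ft/min

842.61 ft/min


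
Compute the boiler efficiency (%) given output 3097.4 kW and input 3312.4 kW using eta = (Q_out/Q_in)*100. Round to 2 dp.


eta = (3097.4/3312.4)*100 = 93.51 %

93.51 %


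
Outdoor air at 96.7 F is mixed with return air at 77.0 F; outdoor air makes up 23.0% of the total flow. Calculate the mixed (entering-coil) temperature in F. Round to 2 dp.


T_mix = 77.0 + (23.0/100)*(96.7-77.0) = 81.53 F

81.53 F


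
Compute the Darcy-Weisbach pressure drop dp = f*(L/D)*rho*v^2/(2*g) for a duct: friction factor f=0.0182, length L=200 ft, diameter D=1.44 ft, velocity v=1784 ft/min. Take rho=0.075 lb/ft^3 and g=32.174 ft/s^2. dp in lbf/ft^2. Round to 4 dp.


v_fps = 1784/60 = 29.7333 ft/s
dp = 0.0182*(200/1.44)*0.075*29.7333^2/(2*32.174) = 2.6047 lbf/ft^2

2.6047 lbf/ft^2


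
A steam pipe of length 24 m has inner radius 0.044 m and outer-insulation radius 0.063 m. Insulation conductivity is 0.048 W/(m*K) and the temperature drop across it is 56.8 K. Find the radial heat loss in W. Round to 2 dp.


Q = 2*pi*0.048*24*56.8/ln(0.063/0.044) = 1145.39 W

1145.39 W


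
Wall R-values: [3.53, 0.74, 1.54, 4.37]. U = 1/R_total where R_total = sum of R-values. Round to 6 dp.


R_total = 3.53 + 0.74 + 1.54 + 4.37 = 10.18
U = 1/10.18 = 0.098232

0.098232


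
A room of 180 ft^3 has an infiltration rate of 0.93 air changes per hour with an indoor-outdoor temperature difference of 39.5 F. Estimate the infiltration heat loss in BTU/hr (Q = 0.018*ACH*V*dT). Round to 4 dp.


Q = 0.018 * 0.93 * 180 * 39.5 = 119.0214 BTU/hr

119.0214 BTU/hr


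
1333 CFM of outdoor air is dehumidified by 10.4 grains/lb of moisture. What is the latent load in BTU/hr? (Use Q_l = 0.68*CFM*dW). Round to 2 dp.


Q = 0.68 * 1333 * 10.4 = 9426.98 BTU/hr

9426.98 BTU/hr


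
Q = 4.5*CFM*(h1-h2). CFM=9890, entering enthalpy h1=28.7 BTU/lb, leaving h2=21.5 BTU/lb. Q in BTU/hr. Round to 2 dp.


Q = 4.5 * 9890 * (28.7 - 21.5) = 320436.00 BTU/hr

320436.00 BTU/hr


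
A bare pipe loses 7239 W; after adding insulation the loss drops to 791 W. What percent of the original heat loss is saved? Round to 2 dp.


Savings = ((7239-791)/7239)*100 = 89.07 %

89.07 %


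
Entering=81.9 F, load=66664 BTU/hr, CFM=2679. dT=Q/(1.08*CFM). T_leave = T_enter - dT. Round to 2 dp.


dT = 66664/(1.08*2679) = 23.0407
T_leave = 81.9 - 23.0407 = 58.86 F

58.86 F


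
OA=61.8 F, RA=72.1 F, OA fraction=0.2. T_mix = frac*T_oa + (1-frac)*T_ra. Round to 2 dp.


T_mix = 0.2*61.8 + 0.8*72.1 = 70.04 F

70.04 F


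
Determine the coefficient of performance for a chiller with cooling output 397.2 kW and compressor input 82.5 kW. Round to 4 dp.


COP = 397.2 / 82.5 = 4.8145

4.8145


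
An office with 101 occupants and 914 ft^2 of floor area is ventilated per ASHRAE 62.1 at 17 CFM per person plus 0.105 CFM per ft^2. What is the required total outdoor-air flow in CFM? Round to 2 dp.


Total = 101*17 + 914*0.105 = 1812.97 CFM

1812.97 CFM


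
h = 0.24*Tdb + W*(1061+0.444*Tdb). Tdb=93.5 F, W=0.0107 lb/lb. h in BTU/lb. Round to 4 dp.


h = 0.24*93.5 + 0.0107*(1061+0.444*93.5) = 34.2369 BTU/lb

34.2369 BTU/lb


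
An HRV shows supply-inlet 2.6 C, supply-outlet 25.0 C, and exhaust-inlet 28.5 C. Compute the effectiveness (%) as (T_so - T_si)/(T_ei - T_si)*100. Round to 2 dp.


eff = (25.0-2.6)/(28.5-2.6)*100 = 86.49 %

86.49 %


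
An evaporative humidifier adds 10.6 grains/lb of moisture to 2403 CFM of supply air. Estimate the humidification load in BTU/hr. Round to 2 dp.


Q = 0.68 * 2403 * 10.6 = 17320.82 BTU/hr

17320.82 BTU/hr


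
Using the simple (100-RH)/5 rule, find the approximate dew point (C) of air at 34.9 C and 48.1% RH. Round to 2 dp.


Td = 34.9 - (100-48.1)/5 = 24.52 C

24.52 C


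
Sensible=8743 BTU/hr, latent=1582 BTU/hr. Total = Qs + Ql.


Qt = 8743 + 1582 = 10325 BTU/hr

10325 BTU/hr


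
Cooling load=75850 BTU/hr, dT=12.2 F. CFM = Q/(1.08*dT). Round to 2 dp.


CFM = 75850 / (1.08 * 12.2) = 5756.68

5756.68 CFM


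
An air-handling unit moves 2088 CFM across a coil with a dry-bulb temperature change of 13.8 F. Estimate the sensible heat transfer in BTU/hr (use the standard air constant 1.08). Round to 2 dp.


Q = 1.08 * 2088 * 13.8 = 31119.55 BTU/hr

31119.55 BTU/hr


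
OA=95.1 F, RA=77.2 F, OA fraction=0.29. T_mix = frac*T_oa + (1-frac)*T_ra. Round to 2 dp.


T_mix = 0.29*95.1 + 0.71*77.2 = 82.39 F

82.39 F


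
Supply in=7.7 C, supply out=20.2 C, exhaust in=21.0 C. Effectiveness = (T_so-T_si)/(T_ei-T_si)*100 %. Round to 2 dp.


eff = (20.2-7.7)/(21.0-7.7)*100 = 93.98 %

93.98 %


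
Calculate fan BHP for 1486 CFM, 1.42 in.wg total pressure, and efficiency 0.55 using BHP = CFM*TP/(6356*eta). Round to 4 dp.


BHP = 1486 * 1.42 / (6356 * 0.55) = 0.6036 hp

0.6036 hp


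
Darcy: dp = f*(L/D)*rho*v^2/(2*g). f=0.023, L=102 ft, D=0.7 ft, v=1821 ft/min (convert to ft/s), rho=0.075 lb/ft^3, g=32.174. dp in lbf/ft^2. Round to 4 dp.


v_fps = 1821/60 = 30.35 ft/s
dp = 0.023*(102/0.7)*0.075*30.35^2/(2*32.174) = 3.5981 lbf/ft^2

3.5981 lbf/ft^2


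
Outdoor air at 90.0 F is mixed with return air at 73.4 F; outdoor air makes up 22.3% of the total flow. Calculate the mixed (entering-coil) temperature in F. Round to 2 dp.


T_mix = 73.4 + (22.3/100)*(90.0-73.4) = 77.10 F

77.10 F


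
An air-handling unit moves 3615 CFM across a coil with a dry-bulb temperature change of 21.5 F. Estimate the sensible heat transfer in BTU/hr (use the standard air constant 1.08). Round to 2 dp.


Q = 1.08 * 3615 * 21.5 = 83940.30 BTU/hr

83940.30 BTU/hr


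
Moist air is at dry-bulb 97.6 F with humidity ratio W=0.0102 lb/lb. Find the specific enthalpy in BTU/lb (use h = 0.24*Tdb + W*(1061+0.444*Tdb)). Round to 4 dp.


h = 0.24*97.6 + 0.0102*(1061+0.444*97.6) = 34.6882 BTU/lb

34.6882 BTU/lb


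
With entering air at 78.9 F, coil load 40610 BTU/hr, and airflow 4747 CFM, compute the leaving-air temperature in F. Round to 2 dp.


dT = 40610/(1.08*4747) = 7.9212
T_leave = 78.9 - 7.9212 = 70.98 F

70.98 F


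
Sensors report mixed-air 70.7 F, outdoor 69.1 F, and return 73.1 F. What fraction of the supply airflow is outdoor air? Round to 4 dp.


frac = (70.7 - 73.1) / (69.1 - 73.1) = 0.6000

0.6000


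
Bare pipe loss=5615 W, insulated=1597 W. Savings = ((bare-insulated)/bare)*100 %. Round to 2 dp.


Savings = ((5615-1597)/5615)*100 = 71.56 %

71.56 %


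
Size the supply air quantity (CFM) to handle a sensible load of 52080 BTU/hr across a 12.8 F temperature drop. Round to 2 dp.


CFM = 52080 / (1.08 * 12.8) = 3767.36

3767.36 CFM


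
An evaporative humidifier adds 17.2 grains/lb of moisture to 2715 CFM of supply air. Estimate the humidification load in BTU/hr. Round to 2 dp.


Q = 0.68 * 2715 * 17.2 = 31754.64 BTU/hr

31754.64 BTU/hr


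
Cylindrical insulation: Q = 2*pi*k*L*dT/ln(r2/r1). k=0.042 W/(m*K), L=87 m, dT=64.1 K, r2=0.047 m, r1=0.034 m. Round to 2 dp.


Q = 2*pi*0.042*87*64.1/ln(0.047/0.034) = 4545.14 W

4545.14 W


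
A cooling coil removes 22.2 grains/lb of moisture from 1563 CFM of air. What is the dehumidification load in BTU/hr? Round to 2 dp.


Q = 0.68 * 1563 * 22.2 = 23595.05 BTU/hr

23595.05 BTU/hr


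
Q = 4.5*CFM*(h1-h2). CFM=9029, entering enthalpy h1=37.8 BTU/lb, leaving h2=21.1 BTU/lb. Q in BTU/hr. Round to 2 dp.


Q = 4.5 * 9029 * (37.8 - 21.1) = 678529.35 BTU/hr

678529.35 BTU/hr


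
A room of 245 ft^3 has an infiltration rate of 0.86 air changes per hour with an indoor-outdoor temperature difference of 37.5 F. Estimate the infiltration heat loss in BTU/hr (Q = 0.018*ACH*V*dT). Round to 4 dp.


Q = 0.018 * 0.86 * 245 * 37.5 = 142.2225 BTU/hr

142.2225 BTU/hr


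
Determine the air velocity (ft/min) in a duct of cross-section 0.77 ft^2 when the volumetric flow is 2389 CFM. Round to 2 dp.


V = 2389 / 0.77 = 3102.60 ft/min

3102.60 ft/min


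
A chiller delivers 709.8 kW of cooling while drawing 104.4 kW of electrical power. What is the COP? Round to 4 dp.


COP = 709.8 / 104.4 = 6.7989

6.7989


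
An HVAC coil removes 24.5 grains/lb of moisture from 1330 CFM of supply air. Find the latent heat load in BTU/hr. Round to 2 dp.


Q = 0.68 * 1330 * 24.5 = 22157.80 BTU/hr

22157.80 BTU/hr


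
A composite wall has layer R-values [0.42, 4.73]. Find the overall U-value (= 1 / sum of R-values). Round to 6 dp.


R_total = 0.42 + 4.73 = 5.15
U = 1/5.15 = 0.194175

0.194175


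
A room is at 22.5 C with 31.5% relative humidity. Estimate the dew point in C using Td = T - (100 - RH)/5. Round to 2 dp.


Td = 22.5 - (100-31.5)/5 = 8.80 C

8.80 C


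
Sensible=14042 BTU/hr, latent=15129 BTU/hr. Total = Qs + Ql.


Qt = 14042 + 15129 = 29171 BTU/hr

29171 BTU/hr


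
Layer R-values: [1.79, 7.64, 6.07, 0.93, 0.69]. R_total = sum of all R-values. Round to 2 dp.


R_total = 1.79 + 7.64 + 6.07 + 0.93 + 0.69 = 17.12

17.12


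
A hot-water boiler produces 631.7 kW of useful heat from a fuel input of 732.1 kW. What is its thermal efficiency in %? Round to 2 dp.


eta = (631.7/732.1)*100 = 86.29 %

86.29 %


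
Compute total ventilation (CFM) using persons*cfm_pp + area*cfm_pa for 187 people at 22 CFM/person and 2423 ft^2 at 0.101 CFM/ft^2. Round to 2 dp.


Total = 187*22 + 2423*0.101 = 4358.72 CFM

4358.72 CFM


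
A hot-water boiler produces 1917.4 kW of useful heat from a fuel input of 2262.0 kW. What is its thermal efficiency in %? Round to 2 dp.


eta = (1917.4/2262.0)*100 = 84.77 %

84.77 %


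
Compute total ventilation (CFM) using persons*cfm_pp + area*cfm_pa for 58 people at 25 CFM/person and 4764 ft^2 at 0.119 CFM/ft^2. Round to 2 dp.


Total = 58*25 + 4764*0.119 = 2016.92 CFM

2016.92 CFM


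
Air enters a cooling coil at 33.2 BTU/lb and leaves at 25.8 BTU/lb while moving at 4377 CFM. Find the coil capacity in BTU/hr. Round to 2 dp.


Q = 4.5 * 4377 * (33.2 - 25.8) = 145754.10 BTU/hr

145754.10 BTU/hr


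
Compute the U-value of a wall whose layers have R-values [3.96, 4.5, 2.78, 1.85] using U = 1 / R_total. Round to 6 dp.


R_total = 3.96 + 4.5 + 2.78 + 1.85 = 13.09
U = 1/13.09 = 0.076394

0.076394


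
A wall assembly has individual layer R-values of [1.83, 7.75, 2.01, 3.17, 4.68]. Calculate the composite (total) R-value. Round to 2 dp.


R_total = 1.83 + 7.75 + 2.01 + 3.17 + 4.68 = 19.44

19.44


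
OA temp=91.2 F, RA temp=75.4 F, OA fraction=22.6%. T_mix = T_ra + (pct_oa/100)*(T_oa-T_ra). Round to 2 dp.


T_mix = 75.4 + (22.6/100)*(91.2-75.4) = 78.97 F

78.97 F


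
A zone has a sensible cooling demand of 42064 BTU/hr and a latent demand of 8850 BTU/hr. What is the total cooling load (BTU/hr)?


Qt = 42064 + 8850 = 50914 BTU/hr

50914 BTU/hr


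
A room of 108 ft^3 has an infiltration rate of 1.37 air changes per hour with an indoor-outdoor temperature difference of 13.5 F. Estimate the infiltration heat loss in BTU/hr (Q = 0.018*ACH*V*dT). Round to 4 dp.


Q = 0.018 * 1.37 * 108 * 13.5 = 35.9543 BTU/hr

35.9543 BTU/hr


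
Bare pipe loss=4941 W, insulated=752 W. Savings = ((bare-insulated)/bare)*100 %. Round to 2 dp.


Savings = ((4941-752)/4941)*100 = 84.78 %

84.78 %


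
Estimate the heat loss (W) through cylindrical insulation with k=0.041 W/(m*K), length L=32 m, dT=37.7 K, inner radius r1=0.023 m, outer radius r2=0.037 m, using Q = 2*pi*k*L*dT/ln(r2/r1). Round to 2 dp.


Q = 2*pi*0.041*32*37.7/ln(0.037/0.023) = 653.69 W

653.69 W


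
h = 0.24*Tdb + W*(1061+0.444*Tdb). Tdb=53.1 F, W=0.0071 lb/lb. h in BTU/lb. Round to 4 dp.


h = 0.24*53.1 + 0.0071*(1061+0.444*53.1) = 20.4445 BTU/lb

20.4445 BTU/lb


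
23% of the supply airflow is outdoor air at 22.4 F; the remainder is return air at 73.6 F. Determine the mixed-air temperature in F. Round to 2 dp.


T_mix = 0.23*22.4 + 0.77*73.6 = 61.82 F

61.82 F


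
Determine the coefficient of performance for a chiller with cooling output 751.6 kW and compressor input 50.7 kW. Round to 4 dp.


COP = 751.6 / 50.7 = 14.8245

14.8245


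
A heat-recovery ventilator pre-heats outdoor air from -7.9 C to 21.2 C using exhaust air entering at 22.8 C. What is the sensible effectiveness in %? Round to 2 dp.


eff = (21.2-(-7.9))/(22.8-(-7.9))*100 = 94.79 %

94.79 %


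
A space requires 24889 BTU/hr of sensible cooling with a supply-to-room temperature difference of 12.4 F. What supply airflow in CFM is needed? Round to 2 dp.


CFM = 24889 / (1.08 * 12.4) = 1858.50

1858.50 CFM


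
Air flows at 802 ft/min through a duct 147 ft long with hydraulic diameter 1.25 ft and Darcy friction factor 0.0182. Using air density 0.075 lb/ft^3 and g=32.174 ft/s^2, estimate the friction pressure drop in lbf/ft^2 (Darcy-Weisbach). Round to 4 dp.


v_fps = 802/60 = 13.3667 ft/s
dp = 0.0182*(147/1.25)*0.075*13.3667^2/(2*32.174) = 0.4457 lbf/ft^2

0.4457 lbf/ft^2


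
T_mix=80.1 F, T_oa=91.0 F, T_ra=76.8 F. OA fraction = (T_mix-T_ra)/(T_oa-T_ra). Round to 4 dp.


frac = (80.1 - 76.8) / (91.0 - 76.8) = 0.2324

0.2324


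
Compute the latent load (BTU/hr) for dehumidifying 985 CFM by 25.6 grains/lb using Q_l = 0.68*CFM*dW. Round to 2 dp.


Q = 0.68 * 985 * 25.6 = 17146.88 BTU/hr

17146.88 BTU/hr


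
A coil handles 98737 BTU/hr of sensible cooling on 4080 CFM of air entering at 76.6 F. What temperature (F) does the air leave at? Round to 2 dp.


dT = 98737/(1.08*4080) = 22.4076
T_leave = 76.6 - 22.4076 = 54.19 F

54.19 F


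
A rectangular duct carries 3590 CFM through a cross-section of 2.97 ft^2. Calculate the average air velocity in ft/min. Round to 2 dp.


V = 3590 / 2.97 = 1208.75 ft/min

1208.75 ft/min


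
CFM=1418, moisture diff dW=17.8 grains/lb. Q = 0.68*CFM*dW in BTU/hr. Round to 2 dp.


Q = 0.68 * 1418 * 17.8 = 17163.47 BTU/hr

17163.47 BTU/hr


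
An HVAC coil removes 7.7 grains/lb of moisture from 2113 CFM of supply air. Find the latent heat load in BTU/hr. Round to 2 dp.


Q = 0.68 * 2113 * 7.7 = 11063.67 BTU/hr

11063.67 BTU/hr


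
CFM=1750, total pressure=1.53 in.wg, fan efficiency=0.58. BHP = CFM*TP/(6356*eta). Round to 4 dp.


BHP = 1750 * 1.53 / (6356 * 0.58) = 0.7263 hp

0.7263 hp


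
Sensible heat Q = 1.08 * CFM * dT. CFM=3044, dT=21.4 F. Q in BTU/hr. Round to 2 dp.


Q = 1.08 * 3044 * 21.4 = 70352.93 BTU/hr

70352.93 BTU/hr


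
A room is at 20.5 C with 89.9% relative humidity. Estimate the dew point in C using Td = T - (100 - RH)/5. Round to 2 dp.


Td = 20.5 - (100-89.9)/5 = 18.48 C

18.48 C


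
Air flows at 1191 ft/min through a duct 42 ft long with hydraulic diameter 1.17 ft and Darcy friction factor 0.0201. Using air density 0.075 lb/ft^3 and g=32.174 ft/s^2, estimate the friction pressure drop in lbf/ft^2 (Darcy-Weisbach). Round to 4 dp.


v_fps = 1191/60 = 19.85 ft/s
dp = 0.0201*(42/1.17)*0.075*19.85^2/(2*32.174) = 0.3314 lbf/ft^2

0.3314 lbf/ft^2


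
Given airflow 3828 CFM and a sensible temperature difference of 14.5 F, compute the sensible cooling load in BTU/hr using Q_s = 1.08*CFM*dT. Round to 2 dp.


Q = 1.08 * 3828 * 14.5 = 59946.48 BTU/hr

59946.48 BTU/hr


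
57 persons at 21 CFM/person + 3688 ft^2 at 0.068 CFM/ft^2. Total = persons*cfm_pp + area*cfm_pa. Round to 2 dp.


Total = 57*21 + 3688*0.068 = 1447.78 CFM

1447.78 CFM


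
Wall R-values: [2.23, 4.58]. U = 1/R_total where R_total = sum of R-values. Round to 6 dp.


R_total = 2.23 + 4.58 = 6.81
U = 1/6.81 = 0.146843

0.146843


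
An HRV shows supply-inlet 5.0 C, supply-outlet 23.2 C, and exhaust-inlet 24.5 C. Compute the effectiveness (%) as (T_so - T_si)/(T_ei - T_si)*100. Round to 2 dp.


eff = (23.2-5.0)/(24.5-5.0)*100 = 93.33 %

93.33 %


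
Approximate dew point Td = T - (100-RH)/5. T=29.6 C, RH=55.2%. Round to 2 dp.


Td = 29.6 - (100-55.2)/5 = 20.64 C

20.64 C


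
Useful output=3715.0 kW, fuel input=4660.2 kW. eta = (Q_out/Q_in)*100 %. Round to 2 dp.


eta = (3715.0/4660.2)*100 = 79.72 %

79.72 %


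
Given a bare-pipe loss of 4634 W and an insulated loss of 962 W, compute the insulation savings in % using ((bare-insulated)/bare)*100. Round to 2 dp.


Savings = ((4634-962)/4634)*100 = 79.24 %

79.24 %


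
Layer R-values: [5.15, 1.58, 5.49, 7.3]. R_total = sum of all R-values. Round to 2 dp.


R_total = 5.15 + 1.58 + 5.49 + 7.3 = 19.52

19.52


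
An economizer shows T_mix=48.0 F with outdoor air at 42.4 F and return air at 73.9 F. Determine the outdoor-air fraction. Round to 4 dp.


frac = (48.0 - 73.9) / (42.4 - 73.9) = 0.8222

0.8222


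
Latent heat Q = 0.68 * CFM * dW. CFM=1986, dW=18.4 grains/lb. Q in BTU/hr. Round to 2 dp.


Q = 0.68 * 1986 * 18.4 = 24848.83 BTU/hr

24848.83 BTU/hr


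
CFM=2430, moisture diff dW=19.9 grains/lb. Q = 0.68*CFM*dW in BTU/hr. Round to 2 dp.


Q = 0.68 * 2430 * 19.9 = 32882.76 BTU/hr

32882.76 BTU/hr


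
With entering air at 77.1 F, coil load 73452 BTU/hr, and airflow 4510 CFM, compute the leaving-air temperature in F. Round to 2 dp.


dT = 73452/(1.08*4510) = 15.0801
T_leave = 77.1 - 15.0801 = 62.02 F

62.02 F


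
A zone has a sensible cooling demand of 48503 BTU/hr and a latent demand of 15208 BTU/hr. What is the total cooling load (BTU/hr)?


Qt = 48503 + 15208 = 63711 BTU/hr

63711 BTU/hr


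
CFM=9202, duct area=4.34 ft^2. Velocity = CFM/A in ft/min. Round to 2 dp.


V = 9202 / 4.34 = 2120.28 ft/min

2120.28 ft/min


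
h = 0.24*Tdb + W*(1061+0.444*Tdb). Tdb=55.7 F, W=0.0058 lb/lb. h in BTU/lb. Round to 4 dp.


h = 0.24*55.7 + 0.0058*(1061+0.444*55.7) = 19.6652 BTU/lb

19.6652 BTU/lb


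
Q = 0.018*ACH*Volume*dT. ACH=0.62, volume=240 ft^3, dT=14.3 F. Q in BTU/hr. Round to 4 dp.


Q = 0.018 * 0.62 * 240 * 14.3 = 38.3011 BTU/hr

38.3011 BTU/hr


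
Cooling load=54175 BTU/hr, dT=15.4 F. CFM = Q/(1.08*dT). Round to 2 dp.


CFM = 54175 / (1.08 * 15.4) = 3257.28

3257.28 CFM


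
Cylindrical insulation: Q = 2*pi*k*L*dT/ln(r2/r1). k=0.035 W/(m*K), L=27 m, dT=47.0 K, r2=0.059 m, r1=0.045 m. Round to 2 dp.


Q = 2*pi*0.035*27*47.0/ln(0.059/0.045) = 1030.25 W

1030.25 W


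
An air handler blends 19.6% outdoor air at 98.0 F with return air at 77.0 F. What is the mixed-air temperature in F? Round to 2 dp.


T_mix = 77.0 + (19.6/100)*(98.0-77.0) = 81.12 F

81.12 F


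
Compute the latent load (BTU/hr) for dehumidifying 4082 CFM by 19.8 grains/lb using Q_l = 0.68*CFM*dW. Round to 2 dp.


Q = 0.68 * 4082 * 19.8 = 54960.05 BTU/hr

54960.05 BTU/hr


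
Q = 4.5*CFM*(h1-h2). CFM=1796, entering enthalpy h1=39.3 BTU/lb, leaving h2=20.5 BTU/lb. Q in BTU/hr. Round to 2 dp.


Q = 4.5 * 1796 * (39.3 - 20.5) = 151941.60 BTU/hr

151941.60 BTU/hr


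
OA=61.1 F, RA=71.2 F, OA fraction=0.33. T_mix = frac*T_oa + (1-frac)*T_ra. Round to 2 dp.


T_mix = 0.33*61.1 + 0.67*71.2 = 67.87 F

67.87 F


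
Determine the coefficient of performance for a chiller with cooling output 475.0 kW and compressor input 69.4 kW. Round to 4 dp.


COP = 475.0 / 69.4 = 6.8444

6.8444


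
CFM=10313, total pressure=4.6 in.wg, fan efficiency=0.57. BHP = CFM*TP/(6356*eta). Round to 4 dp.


BHP = 10313 * 4.6 / (6356 * 0.57) = 13.0944 hp

13.0944 hp


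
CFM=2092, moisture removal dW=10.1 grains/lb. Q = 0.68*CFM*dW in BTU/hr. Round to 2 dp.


Q = 0.68 * 2092 * 10.1 = 14367.86 BTU/hr

14367.86 BTU/hr


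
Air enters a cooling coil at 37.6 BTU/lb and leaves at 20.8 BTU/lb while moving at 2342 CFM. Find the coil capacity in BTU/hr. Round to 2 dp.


Q = 4.5 * 2342 * (37.6 - 20.8) = 177055.20 BTU/hr

177055.20 BTU/hr


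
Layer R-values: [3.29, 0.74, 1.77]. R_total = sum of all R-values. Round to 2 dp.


R_total = 3.29 + 0.74 + 1.77 = 5.80

5.80


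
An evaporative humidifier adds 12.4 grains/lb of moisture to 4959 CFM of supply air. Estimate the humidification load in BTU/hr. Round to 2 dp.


Q = 0.68 * 4959 * 12.4 = 41814.29 BTU/hr

41814.29 BTU/hr


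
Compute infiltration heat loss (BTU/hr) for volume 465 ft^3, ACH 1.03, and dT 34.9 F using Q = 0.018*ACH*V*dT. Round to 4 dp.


Q = 0.018 * 1.03 * 465 * 34.9 = 300.8764 BTU/hr

300.8764 BTU/hr


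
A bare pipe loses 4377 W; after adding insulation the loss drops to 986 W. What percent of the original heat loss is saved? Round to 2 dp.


Savings = ((4377-986)/4377)*100 = 77.47 %

77.47 %


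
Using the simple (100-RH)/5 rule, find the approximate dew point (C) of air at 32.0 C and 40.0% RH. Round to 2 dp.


Td = 32.0 - (100-40.0)/5 = 20.00 C

20.00 C


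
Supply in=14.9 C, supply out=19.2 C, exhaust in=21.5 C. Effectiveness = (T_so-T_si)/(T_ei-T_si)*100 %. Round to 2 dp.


eff = (19.2-14.9)/(21.5-14.9)*100 = 65.15 %

65.15 %


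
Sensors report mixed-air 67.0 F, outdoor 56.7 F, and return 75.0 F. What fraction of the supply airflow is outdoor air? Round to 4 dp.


frac = (67.0 - 75.0) / (56.7 - 75.0) = 0.4372

0.4372


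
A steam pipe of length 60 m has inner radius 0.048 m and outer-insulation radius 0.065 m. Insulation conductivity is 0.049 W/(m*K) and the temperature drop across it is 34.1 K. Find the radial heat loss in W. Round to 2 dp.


Q = 2*pi*0.049*60*34.1/ln(0.065/0.048) = 2077.65 W

2077.65 W


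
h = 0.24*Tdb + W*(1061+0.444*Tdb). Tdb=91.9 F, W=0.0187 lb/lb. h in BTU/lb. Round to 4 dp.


h = 0.24*91.9 + 0.0187*(1061+0.444*91.9) = 42.6597 BTU/lb

42.6597 BTU/lb


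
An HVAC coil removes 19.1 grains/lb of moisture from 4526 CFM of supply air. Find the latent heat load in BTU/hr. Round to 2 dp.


Q = 0.68 * 4526 * 19.1 = 58783.69 BTU/hr

58783.69 BTU/hr


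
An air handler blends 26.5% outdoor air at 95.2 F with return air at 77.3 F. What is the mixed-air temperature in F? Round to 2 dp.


T_mix = 77.3 + (26.5/100)*(95.2-77.3) = 82.04 F

82.04 F


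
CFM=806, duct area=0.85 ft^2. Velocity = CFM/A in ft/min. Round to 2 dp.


V = 806 / 0.85 = 948.24 ft/min

948.24 ft/min


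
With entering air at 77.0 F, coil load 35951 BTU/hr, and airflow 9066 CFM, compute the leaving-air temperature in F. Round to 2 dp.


dT = 35951/(1.08*9066) = 3.6717
T_leave = 77.0 - 3.6717 = 73.33 F

73.33 F


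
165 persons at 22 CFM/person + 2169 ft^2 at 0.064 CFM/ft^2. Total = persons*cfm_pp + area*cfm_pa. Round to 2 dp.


Total = 165*22 + 2169*0.064 = 3768.82 CFM

3768.82 CFM


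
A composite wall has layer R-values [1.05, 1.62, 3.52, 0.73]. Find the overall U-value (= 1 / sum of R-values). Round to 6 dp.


R_total = 1.05 + 1.62 + 3.52 + 0.73 = 6.92
U = 1/6.92 = 0.144509

0.144509


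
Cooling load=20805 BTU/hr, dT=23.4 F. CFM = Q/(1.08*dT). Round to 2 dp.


CFM = 20805 / (1.08 * 23.4) = 823.24

823.24 CFM


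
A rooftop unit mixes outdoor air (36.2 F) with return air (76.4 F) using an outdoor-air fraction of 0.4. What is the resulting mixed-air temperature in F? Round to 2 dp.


T_mix = 0.4*36.2 + 0.6*76.4 = 60.32 F

60.32 F


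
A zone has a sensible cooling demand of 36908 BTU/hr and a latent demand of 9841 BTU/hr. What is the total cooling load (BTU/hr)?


Qt = 36908 + 9841 = 46749 BTU/hr

46749 BTU/hr


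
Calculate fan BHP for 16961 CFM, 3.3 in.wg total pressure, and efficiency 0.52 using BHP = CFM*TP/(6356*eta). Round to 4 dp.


BHP = 16961 * 3.3 / (6356 * 0.52) = 16.9347 hp

16.9347 hp


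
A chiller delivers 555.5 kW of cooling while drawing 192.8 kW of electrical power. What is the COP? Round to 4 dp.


COP = 555.5 / 192.8 = 2.8812

2.8812


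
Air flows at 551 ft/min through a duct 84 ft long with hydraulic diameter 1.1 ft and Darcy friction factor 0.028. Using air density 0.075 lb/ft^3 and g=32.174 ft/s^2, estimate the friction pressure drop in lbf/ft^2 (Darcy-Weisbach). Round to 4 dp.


v_fps = 551/60 = 9.1833 ft/s
dp = 0.028*(84/1.1)*0.075*9.1833^2/(2*32.174) = 0.2102 lbf/ft^2

0.2102 lbf/ft^2


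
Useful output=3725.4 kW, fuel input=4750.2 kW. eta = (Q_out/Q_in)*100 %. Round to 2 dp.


eta = (3725.4/4750.2)*100 = 78.43 %

78.43 %


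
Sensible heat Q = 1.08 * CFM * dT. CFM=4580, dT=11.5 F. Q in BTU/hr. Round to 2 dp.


Q = 1.08 * 4580 * 11.5 = 56883.60 BTU/hr

56883.60 BTU/hr


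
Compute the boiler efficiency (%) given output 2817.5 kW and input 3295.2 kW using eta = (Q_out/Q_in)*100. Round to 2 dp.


eta = (2817.5/3295.2)*100 = 85.50 %

85.50 %


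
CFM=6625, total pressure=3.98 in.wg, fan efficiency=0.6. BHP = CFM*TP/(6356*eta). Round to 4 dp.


BHP = 6625 * 3.98 / (6356 * 0.6) = 6.9141 hp

6.9141 hp


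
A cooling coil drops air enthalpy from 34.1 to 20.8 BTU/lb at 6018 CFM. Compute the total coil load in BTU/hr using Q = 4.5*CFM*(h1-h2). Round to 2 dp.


Q = 4.5 * 6018 * (34.1 - 20.8) = 360177.30 BTU/hr

360177.30 BTU/hr


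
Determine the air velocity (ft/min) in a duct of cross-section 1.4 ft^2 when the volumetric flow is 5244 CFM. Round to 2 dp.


V = 5244 / 1.4 = 3745.71 ft/min

3745.71 ft/min


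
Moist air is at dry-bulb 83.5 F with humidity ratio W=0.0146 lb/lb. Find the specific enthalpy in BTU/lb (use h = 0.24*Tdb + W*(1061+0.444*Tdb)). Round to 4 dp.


h = 0.24*83.5 + 0.0146*(1061+0.444*83.5) = 36.0719 BTU/lb

36.0719 BTU/lb


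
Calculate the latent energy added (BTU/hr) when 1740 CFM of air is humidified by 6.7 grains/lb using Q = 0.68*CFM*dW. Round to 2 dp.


Q = 0.68 * 1740 * 6.7 = 7927.44 BTU/hr

7927.44 BTU/hr


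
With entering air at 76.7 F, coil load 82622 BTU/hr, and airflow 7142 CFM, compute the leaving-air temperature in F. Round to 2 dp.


dT = 82622/(1.08*7142) = 10.7115
T_leave = 76.7 - 10.7115 = 65.99 F

65.99 F


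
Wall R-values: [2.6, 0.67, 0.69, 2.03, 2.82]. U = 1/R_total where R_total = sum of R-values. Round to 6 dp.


R_total = 2.6 + 0.67 + 0.69 + 2.03 + 2.82 = 8.81
U = 1/8.81 = 0.113507

0.113507


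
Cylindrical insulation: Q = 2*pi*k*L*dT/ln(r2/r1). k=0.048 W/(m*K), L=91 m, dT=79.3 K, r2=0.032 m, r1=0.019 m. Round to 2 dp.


Q = 2*pi*0.048*91*79.3/ln(0.032/0.019) = 4174.94 W

4174.94 W


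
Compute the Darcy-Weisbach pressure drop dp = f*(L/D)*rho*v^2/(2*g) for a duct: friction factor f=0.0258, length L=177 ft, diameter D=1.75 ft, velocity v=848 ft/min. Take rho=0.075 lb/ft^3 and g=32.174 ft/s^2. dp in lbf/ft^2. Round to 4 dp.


v_fps = 848/60 = 14.1333 ft/s
dp = 0.0258*(177/1.75)*0.075*14.1333^2/(2*32.174) = 0.6075 lbf/ft^2

0.6075 lbf/ft^2


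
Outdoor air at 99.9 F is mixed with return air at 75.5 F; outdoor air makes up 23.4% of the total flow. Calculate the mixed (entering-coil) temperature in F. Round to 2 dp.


T_mix = 75.5 + (23.4/100)*(99.9-75.5) = 81.21 F

81.21 F


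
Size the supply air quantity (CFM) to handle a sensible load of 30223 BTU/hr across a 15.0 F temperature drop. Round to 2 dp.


CFM = 30223 / (1.08 * 15.0) = 1865.62

1865.62 CFM


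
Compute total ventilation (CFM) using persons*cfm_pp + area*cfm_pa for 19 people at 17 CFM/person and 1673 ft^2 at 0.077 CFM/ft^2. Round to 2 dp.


Total = 19*17 + 1673*0.077 = 451.82 CFM

451.82 CFM


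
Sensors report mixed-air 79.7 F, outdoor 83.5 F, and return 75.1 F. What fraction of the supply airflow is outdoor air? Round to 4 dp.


frac = (79.7 - 75.1) / (83.5 - 75.1) = 0.5476

0.5476


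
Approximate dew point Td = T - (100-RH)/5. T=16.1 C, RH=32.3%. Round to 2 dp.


Td = 16.1 - (100-32.3)/5 = 2.56 C

2.56 C


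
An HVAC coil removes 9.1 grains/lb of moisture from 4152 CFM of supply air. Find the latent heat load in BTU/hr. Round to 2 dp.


Q = 0.68 * 4152 * 9.1 = 25692.58 BTU/hr

25692.58 BTU/hr


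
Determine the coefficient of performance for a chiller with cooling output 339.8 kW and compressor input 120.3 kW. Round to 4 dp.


COP = 339.8 / 120.3 = 2.8246

2.8246


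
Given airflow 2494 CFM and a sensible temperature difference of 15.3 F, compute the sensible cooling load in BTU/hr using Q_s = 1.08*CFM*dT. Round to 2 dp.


Q = 1.08 * 2494 * 15.3 = 41210.86 BTU/hr

41210.86 BTU/hr


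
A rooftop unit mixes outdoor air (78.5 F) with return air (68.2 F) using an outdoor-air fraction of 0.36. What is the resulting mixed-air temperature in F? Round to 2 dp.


T_mix = 0.36*78.5 + 0.64*68.2 = 71.91 F

71.91 F


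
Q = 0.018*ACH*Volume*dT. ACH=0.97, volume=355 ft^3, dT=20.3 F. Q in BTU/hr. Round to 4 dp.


Q = 0.018 * 0.97 * 355 * 20.3 = 125.8255 BTU/hr

125.8255 BTU/hr


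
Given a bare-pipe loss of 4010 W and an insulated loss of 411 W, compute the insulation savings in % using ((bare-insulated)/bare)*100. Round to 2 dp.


Savings = ((4010-411)/4010)*100 = 89.75 %

89.75 %


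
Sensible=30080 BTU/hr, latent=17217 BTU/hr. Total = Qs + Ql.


Qt = 30080 + 17217 = 47297 BTU/hr

47297 BTU/hr


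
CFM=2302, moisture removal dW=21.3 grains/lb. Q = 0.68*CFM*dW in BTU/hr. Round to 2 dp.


Q = 0.68 * 2302 * 21.3 = 33342.17 BTU/hr

33342.17 BTU/hr


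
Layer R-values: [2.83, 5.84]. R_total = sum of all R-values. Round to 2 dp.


R_total = 2.83 + 5.84 = 8.67

8.67


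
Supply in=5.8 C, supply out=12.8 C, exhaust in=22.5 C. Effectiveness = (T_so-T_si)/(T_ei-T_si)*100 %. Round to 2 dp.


eff = (12.8-5.8)/(22.5-5.8)*100 = 41.92 %

41.92 %


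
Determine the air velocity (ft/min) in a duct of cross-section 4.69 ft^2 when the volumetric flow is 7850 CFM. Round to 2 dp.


V = 7850 / 4.69 = 1673.77 ft/min

1673.77 ft/min


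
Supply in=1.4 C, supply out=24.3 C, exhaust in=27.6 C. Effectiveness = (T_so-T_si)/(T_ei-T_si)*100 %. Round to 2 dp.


eff = (24.3-1.4)/(27.6-1.4)*100 = 87.40 %

87.40 %


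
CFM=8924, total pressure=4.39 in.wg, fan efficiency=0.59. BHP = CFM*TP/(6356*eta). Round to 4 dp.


BHP = 8924 * 4.39 / (6356 * 0.59) = 10.4469 hp

10.4469 hp


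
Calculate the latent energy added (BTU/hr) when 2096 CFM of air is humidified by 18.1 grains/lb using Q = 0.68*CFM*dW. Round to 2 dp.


Q = 0.68 * 2096 * 18.1 = 25797.57 BTU/hr

25797.57 BTU/hr


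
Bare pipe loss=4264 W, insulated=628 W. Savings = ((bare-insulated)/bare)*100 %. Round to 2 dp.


Savings = ((4264-628)/4264)*100 = 85.27 %

85.27 %


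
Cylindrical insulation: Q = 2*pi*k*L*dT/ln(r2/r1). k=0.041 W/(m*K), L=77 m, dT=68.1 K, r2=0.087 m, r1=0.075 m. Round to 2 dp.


Q = 2*pi*0.041*77*68.1/ln(0.087/0.075) = 9101.42 W

9101.42 W


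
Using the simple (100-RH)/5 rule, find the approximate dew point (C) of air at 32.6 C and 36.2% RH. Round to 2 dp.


Td = 32.6 - (100-36.2)/5 = 19.84 C

19.84 C


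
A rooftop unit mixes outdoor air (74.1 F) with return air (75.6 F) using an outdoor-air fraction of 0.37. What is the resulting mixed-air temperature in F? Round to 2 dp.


T_mix = 0.37*74.1 + 0.63*75.6 = 75.05 F

75.05 F


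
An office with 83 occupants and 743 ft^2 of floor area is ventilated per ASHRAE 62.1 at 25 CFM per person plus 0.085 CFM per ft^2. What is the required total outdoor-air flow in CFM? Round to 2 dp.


Total = 83*25 + 743*0.085 = 2138.16 CFM

2138.16 CFM


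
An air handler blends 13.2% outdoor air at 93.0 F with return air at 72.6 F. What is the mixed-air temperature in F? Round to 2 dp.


T_mix = 72.6 + (13.2/100)*(93.0-72.6) = 75.29 F

75.29 F


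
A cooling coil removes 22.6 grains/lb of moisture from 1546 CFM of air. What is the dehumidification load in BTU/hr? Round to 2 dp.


Q = 0.68 * 1546 * 22.6 = 23758.93 BTU/hr

23758.93 BTU/hr


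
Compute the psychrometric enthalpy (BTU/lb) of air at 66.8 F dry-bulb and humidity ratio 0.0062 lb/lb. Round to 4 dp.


h = 0.24*66.8 + 0.0062*(1061+0.444*66.8) = 22.7941 BTU/lb

22.7941 BTU/lb


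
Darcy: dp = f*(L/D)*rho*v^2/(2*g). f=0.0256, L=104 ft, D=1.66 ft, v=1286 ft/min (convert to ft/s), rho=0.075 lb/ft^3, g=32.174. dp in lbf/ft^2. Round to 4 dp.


v_fps = 1286/60 = 21.4333 ft/s
dp = 0.0256*(104/1.66)*0.075*21.4333^2/(2*32.174) = 0.8588 lbf/ft^2

0.8588 lbf/ft^2


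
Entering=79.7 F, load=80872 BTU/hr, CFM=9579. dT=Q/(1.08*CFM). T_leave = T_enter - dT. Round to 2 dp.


dT = 80872/(1.08*9579) = 7.8173
T_leave = 79.7 - 7.8173 = 71.88 F

71.88 F


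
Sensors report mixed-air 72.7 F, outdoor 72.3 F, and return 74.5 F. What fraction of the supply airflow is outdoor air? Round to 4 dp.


frac = (72.7 - 74.5) / (72.3 - 74.5) = 0.8182

0.8182


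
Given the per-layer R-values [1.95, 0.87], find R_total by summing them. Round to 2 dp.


R_total = 1.95 + 0.87 = 2.82

2.82


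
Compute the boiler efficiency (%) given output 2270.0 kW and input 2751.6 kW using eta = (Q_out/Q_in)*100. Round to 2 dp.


eta = (2270.0/2751.6)*100 = 82.50 %

82.50 %


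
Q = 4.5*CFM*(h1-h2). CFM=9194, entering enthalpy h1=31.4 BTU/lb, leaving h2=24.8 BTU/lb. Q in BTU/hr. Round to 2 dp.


Q = 4.5 * 9194 * (31.4 - 24.8) = 273061.80 BTU/hr

273061.80 BTU/hr


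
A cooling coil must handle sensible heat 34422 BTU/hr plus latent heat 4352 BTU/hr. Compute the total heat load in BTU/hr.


Qt = 34422 + 4352 = 38774 BTU/hr

38774 BTU/hr


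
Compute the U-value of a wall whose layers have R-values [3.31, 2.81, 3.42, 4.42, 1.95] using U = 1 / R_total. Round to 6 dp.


R_total = 3.31 + 2.81 + 3.42 + 4.42 + 1.95 = 15.91
U = 1/15.91 = 0.062854

0.062854


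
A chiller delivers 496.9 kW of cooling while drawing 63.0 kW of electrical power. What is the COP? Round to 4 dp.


COP = 496.9 / 63.0 = 7.8873

7.8873


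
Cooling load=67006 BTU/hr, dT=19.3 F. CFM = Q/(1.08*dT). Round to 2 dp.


CFM = 67006 / (1.08 * 19.3) = 3214.64

3214.64 CFM


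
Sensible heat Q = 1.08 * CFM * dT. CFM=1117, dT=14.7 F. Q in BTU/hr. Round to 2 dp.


Q = 1.08 * 1117 * 14.7 = 17733.49 BTU/hr

17733.49 BTU/hr


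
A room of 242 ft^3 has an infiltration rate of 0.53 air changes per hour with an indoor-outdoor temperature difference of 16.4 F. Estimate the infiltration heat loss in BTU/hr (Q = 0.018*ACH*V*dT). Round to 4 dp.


Q = 0.018 * 0.53 * 242 * 16.4 = 37.8624 BTU/hr

37.8624 BTU/hr


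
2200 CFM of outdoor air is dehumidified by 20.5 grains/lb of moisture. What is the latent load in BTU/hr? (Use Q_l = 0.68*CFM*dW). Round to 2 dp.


Q = 0.68 * 2200 * 20.5 = 30668.00 BTU/hr

30668.00 BTU/hr


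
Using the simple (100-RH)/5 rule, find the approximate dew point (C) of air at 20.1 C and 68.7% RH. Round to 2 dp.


Td = 20.1 - (100-68.7)/5 = 13.84 C

13.84 C


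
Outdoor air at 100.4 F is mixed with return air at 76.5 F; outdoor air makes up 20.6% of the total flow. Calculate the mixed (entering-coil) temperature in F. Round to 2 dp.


T_mix = 76.5 + (20.6/100)*(100.4-76.5) = 81.42 F

81.42 F


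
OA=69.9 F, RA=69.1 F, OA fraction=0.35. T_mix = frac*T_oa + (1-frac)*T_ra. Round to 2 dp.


T_mix = 0.35*69.9 + 0.65*69.1 = 69.38 F

69.38 F


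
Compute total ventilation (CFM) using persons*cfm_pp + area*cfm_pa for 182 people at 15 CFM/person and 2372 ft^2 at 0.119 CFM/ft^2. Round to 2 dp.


Total = 182*15 + 2372*0.119 = 3012.27 CFM

3012.27 CFM


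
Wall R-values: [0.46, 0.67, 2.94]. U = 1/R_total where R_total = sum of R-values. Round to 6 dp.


R_total = 0.46 + 0.67 + 2.94 = 4.07
U = 1/4.07 = 0.245700

0.245700


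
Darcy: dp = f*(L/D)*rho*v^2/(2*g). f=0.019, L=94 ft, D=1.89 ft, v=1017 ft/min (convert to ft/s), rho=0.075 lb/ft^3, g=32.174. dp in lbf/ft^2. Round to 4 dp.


v_fps = 1017/60 = 16.95 ft/s
dp = 0.019*(94/1.89)*0.075*16.95^2/(2*32.174) = 0.3164 lbf/ft^2

0.3164 lbf/ft^2


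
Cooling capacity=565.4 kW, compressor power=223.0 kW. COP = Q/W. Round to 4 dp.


COP = 565.4 / 223.0 = 2.5354

2.5354


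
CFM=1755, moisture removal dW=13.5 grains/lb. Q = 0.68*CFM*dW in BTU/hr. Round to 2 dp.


Q = 0.68 * 1755 * 13.5 = 16110.90 BTU/hr

16110.90 BTU/hr


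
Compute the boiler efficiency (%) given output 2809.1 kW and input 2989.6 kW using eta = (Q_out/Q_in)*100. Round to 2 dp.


eta = (2809.1/2989.6)*100 = 93.96 %

93.96 %


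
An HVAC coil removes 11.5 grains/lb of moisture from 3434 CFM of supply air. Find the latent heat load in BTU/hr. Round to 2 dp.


Q = 0.68 * 3434 * 11.5 = 26853.88 BTU/hr

26853.88 BTU/hr


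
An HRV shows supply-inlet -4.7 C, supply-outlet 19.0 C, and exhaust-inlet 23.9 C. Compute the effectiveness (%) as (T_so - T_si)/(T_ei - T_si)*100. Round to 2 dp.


eff = (19.0-(-4.7))/(23.9-(-4.7))*100 = 82.87 %

82.87 %


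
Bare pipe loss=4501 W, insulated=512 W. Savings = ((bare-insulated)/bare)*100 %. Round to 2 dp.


Savings = ((4501-512)/4501)*100 = 88.62 %

88.62 %


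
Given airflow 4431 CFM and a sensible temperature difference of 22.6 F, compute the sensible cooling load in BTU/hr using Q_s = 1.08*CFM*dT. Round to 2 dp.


Q = 1.08 * 4431 * 22.6 = 108151.85 BTU/hr

108151.85 BTU/hr


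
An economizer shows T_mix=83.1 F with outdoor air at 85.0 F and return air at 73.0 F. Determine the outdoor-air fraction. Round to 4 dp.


frac = (83.1 - 73.0) / (85.0 - 73.0) = 0.8417

0.8417


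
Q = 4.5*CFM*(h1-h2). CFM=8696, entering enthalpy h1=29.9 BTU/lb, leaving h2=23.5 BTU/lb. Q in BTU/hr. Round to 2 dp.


Q = 4.5 * 8696 * (29.9 - 23.5) = 250444.80 BTU/hr

250444.80 BTU/hr


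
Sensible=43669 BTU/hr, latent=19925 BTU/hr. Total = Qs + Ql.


Qt = 43669 + 19925 = 63594 BTU/hr

63594 BTU/hr
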